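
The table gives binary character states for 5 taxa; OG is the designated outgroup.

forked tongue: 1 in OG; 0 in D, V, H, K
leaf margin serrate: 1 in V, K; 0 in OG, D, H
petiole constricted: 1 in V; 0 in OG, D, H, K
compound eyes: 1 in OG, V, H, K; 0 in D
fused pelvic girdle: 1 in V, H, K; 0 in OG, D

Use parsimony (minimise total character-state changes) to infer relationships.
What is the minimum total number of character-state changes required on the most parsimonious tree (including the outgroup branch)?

Character polarity is set by the outgroup: the derived state is whichever differs from the outgroup's state, so for forked tongue, compound eyes the derived state is '0', and for the remaining characters it is '1'.
All ingroup taxa share the derived state '0' for forked tongue; it defines the ingroup but does not resolve relationships within it.
Only K and V show the derived state '1' for leaf margin serrate, supporting them as a clade.
petiole constricted: derived state '1' in V only — an autapomorphy, so it tells us nothing about relationships among taxa.
compound eyes (derived state '0') is unique to D (autapomorphy; uninformative for grouping).
Only H, K, and V show the derived state '1' for fused pelvic girdle, supporting them as a clade.
Most parsimonious ingroup topology: (D,((V,K),H)).
Changes per character on this tree: forked tongue: 1; leaf margin serrate: 1; petiole constricted: 1; compound eyes: 1; fused pelvic girdle: 1.
Total = 5.

5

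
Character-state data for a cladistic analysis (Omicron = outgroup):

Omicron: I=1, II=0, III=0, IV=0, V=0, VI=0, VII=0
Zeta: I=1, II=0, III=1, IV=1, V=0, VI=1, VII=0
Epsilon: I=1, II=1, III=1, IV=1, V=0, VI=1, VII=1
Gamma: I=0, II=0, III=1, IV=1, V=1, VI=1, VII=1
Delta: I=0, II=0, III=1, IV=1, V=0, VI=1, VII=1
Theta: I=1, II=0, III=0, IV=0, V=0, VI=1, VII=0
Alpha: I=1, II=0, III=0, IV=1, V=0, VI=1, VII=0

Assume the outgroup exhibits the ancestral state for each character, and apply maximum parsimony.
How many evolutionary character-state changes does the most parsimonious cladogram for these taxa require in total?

Character polarity is set by the outgroup: the derived state is whichever differs from the outgroup's state, so for I the derived state is '0', and for the remaining characters it is '1'.
I (derived state '0') is shared by Delta and Gamma — a synapomorphy uniting that clade.
II (derived state '1') is unique to Epsilon (autapomorphy; uninformative for grouping).
Only Delta, Epsilon, Gamma, and Zeta show the derived state '1' for III, supporting them as a clade.
IV (derived state '1') is shared by Alpha, Delta, Epsilon, Gamma, and Zeta — a synapomorphy uniting that clade.
V: derived state '1' in Gamma only — an autapomorphy, so it tells us nothing about relationships among taxa.
VI (derived state '1') is shared by all ingroup taxa — unites the whole ingroup.
VII: derived state '1' in Delta, Epsilon, and Gamma only — synapomorphy for {Delta, Epsilon, Gamma}.
Most parsimonious ingroup topology: (((Zeta,(Epsilon,(Gamma,Delta))),Alpha),Theta).
Changes per character on this tree: I: 1; II: 1; III: 1; IV: 1; V: 1; VI: 1; VII: 1.
Total = 7.

7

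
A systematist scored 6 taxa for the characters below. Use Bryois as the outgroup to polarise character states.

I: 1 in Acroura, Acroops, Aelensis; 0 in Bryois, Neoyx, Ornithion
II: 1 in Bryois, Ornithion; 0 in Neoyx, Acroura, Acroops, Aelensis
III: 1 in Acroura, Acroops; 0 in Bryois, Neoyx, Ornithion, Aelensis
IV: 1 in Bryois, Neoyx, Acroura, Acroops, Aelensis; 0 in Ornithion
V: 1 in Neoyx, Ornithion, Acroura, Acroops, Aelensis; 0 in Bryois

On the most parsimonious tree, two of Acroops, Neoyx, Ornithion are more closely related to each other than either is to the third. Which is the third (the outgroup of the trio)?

Character polarity is set by the outgroup: the derived state is whichever differs from the outgroup's state, so for II, IV the derived state is '0', and for the remaining characters it is '1'.
I: derived state '1' in Acroops, Acroura, and Aelensis only — synapomorphy for {Acroops, Acroura, Aelensis}.
II: derived state '0' in Acroops, Acroura, Aelensis, and Neoyx only — synapomorphy for {Acroops, Acroura, Aelensis, Neoyx}.
Only Acroops and Acroura show the derived state '1' for III, supporting them as a clade.
IV (derived state '0') is unique to Ornithion (autapomorphy; uninformative for grouping).
V (derived state '1') is shared by all ingroup taxa — unites the whole ingroup.
Most parsimonious ingroup topology: ((Neoyx,((Acroura,Acroops),Aelensis)),Ornithion).
Acroops and Neoyx share a more recent common ancestor with each other than either does with Ornithion, so Ornithion is the least closely related of the three.

Ornithion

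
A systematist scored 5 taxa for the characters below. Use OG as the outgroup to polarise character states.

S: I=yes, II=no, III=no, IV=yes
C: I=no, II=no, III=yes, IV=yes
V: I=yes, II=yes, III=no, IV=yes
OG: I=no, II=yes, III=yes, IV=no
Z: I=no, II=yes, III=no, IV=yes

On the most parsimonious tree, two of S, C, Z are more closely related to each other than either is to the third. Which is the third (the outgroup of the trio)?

Character polarity is set by the outgroup: the derived state is whichever differs from the outgroup's state, so for II, III the derived state is 'no', and for the remaining characters it is 'yes'.
I: derived state 'yes' in S and V only — synapomorphy for {S, V}.
II groups C and S, which is incompatible with the clades supported by the remaining characters; treating it as convergent (homoplasy) costs fewer steps than any alternative tree.
III: derived state 'no' in S, V, and Z only — synapomorphy for {S, V, Z}.
IV (derived state 'yes') is shared by all ingroup taxa — unites the whole ingroup.
Most parsimonious ingroup topology: (((S,V),Z),C).
S and Z share a more recent common ancestor with each other than either does with C, so C is the least closely related of the three.

C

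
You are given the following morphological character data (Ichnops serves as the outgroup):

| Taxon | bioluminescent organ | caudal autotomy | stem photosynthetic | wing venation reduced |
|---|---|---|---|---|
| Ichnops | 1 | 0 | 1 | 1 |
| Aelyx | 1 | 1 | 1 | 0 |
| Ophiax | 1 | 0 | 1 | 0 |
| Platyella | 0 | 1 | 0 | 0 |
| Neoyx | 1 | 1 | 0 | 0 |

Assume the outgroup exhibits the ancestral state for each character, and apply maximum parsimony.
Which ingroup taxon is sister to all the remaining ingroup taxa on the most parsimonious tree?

Ophiax

Character polarity is set by the outgroup: the derived state is whichever differs from the outgroup's state, so for bioluminescent organ, stem photosynthetic, wing venation reduced the derived state is '0', and for the remaining characters it is '1'.
bioluminescent organ: derived state '0' in Platyella only — an autapomorphy, so it tells us nothing about relationships among taxa.
Only Aelyx, Neoyx, and Platyella show the derived state '1' for caudal autotomy, supporting them as a clade.
stem photosynthetic: derived state '0' in Neoyx and Platyella only — synapomorphy for {Neoyx, Platyella}.
wing venation reduced (derived state '0') is shared by all ingroup taxa — unites the whole ingroup.
Most parsimonious ingroup topology: ((Aelyx,(Platyella,Neoyx)),Ophiax).
Ophiax is sister to the clade containing all other ingroup taxa, so it is the earliest-diverging (most basal) ingroup lineage.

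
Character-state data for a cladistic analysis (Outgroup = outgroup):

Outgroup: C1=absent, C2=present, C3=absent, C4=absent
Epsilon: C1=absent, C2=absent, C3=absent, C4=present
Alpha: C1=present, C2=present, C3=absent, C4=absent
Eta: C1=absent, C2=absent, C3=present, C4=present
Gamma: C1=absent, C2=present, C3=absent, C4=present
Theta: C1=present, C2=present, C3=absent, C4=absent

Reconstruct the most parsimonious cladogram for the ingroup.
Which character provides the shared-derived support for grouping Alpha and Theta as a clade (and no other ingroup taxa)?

Character polarity is set by the outgroup: the derived state is whichever differs from the outgroup's state, so for C2 the derived state is 'absent', and for the remaining characters it is 'present'.
C1 (derived state 'present') is shared by Alpha and Theta — a synapomorphy uniting that clade.
Only Epsilon and Eta show the derived state 'absent' for C2, supporting them as a clade.
C3: derived state 'present' in Eta only — an autapomorphy, so it tells us nothing about relationships among taxa.
Only Epsilon, Eta, and Gamma show the derived state 'present' for C4, supporting them as a clade.
Most parsimonious ingroup topology: (((Epsilon,Eta),Gamma),(Alpha,Theta)).
The clade {Alpha, Theta} is supported by C1: its derived state 'present' occurs in exactly those taxa and in no other taxon (including the outgroup).

C1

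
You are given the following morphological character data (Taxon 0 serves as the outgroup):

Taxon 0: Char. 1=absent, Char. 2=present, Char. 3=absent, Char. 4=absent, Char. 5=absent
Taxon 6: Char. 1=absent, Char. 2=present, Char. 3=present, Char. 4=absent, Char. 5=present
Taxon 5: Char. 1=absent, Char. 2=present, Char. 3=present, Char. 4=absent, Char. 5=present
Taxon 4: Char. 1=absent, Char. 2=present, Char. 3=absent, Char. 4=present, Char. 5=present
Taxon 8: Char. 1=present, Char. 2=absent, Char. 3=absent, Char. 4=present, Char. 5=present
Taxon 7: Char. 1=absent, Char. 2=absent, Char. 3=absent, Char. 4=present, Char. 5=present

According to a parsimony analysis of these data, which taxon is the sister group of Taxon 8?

Character polarity is set by the outgroup: the derived state is whichever differs from the outgroup's state, so for Char. 2 the derived state is 'absent', and for the remaining characters it is 'present'.
Char. 1: derived state 'present' in Taxon 8 only — an autapomorphy, so it tells us nothing about relationships among taxa.
Char. 2 (derived state 'absent') is shared by Taxon 7 and Taxon 8 — a synapomorphy uniting that clade.
Only Taxon 5 and Taxon 6 show the derived state 'present' for Char. 3, supporting them as a clade.
Char. 4 (derived state 'present') is shared by Taxon 4, Taxon 7, and Taxon 8 — a synapomorphy uniting that clade.
All ingroup taxa share the derived state 'present' for Char. 5; it defines the ingroup but does not resolve relationships within it.
Most parsimonious ingroup topology: ((Taxon 6,Taxon 5),(Taxon 4,(Taxon 8,Taxon 7))).
Taxon 8 and Taxon 7 form a cherry on this tree, so they are sister taxa.

Taxon 7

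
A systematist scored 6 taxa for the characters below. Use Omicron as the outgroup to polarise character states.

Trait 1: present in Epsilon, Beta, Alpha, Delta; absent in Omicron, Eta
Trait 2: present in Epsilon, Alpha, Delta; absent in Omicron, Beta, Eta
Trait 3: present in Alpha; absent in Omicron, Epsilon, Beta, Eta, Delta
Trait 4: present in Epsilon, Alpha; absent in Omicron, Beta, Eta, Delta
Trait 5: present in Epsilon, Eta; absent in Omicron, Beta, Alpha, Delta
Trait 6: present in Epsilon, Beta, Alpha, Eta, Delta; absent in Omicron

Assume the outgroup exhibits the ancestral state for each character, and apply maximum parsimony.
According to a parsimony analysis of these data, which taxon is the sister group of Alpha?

The outgroup has state 'absent' for every character, so 'present' is the derived state throughout.
Trait 1 (derived state 'present') is shared by Alpha, Beta, Delta, and Epsilon — a synapomorphy uniting that clade.
Trait 2 (derived state 'present') is shared by Alpha, Delta, and Epsilon — a synapomorphy uniting that clade.
Trait 3: derived state 'present' in Alpha only — an autapomorphy, so it tells us nothing about relationships among taxa.
Trait 4: derived state 'present' in Alpha and Epsilon only — synapomorphy for {Alpha, Epsilon}.
Trait 5 (state 'present') occurs in Epsilon and Eta but conflicts with the nesting implied by the other characters — most parsimoniously interpreted as homoplasy.
Trait 6 (derived state 'present') is shared by all ingroup taxa — unites the whole ingroup.
Most parsimonious ingroup topology: ((((Epsilon,Alpha),Delta),Beta),Eta).
Alpha and Epsilon form a cherry on this tree, so they are sister taxa.

Epsilon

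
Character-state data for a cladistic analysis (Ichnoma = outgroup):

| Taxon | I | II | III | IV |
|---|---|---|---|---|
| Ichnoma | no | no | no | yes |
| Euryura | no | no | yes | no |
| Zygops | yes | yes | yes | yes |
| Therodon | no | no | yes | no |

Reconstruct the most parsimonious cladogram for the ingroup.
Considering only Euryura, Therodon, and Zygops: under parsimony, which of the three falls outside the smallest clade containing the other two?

Character polarity is set by the outgroup: the derived state is whichever differs from the outgroup's state, so for IV the derived state is 'no', and for the remaining characters it is 'yes'.
I: derived state 'yes' in Zygops only — an autapomorphy, so it tells us nothing about relationships among taxa.
II (derived state 'yes') is unique to Zygops (autapomorphy; uninformative for grouping).
All ingroup taxa share the derived state 'yes' for III; it defines the ingroup but does not resolve relationships within it.
Only Euryura and Therodon show the derived state 'no' for IV, supporting them as a clade.
Most parsimonious ingroup topology: ((Euryura,Therodon),Zygops).
Therodon and Euryura share a more recent common ancestor with each other than either does with Zygops, so Zygops is the least closely related of the three.

Zygops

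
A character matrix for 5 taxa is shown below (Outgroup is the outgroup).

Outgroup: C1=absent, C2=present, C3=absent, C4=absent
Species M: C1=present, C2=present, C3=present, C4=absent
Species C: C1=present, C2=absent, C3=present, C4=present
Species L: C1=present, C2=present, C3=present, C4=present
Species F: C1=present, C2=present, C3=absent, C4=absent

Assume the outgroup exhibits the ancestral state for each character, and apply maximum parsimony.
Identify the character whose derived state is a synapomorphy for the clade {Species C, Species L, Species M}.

C3

Character polarity is set by the outgroup: the derived state is whichever differs from the outgroup's state, so for C2 the derived state is 'absent', and for the remaining characters it is 'present'.
All ingroup taxa share the derived state 'present' for C1; it defines the ingroup but does not resolve relationships within it.
C2: derived state 'absent' in Species C only — an autapomorphy, so it tells us nothing about relationships among taxa.
C3 (derived state 'present') is shared by Species C, Species L, and Species M — a synapomorphy uniting that clade.
C4 (derived state 'present') is shared by Species C and Species L — a synapomorphy uniting that clade.
Most parsimonious ingroup topology: ((Species M,(Species C,Species L)),Species F).
The clade {Species C, Species L, Species M} is supported by C3: its derived state 'present' occurs in exactly those taxa and in no other taxon (including the outgroup).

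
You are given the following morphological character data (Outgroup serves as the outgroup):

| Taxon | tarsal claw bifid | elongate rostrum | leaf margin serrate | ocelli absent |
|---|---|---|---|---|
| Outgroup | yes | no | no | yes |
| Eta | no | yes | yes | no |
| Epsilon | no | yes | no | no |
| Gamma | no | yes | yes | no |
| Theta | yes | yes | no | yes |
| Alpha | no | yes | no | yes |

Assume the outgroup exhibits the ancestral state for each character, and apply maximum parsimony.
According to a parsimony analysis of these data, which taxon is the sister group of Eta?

Character polarity is set by the outgroup: the derived state is whichever differs from the outgroup's state, so for tarsal claw bifid, ocelli absent the derived state is 'no', and for the remaining characters it is 'yes'.
tarsal claw bifid: derived state 'no' in Alpha, Epsilon, Eta, and Gamma only — synapomorphy for {Alpha, Epsilon, Eta, Gamma}.
All ingroup taxa share the derived state 'yes' for elongate rostrum; it defines the ingroup but does not resolve relationships within it.
leaf margin serrate: derived state 'yes' in Eta and Gamma only — synapomorphy for {Eta, Gamma}.
ocelli absent: derived state 'no' in Epsilon, Eta, and Gamma only — synapomorphy for {Epsilon, Eta, Gamma}.
Most parsimonious ingroup topology: ((((Eta,Gamma),Epsilon),Alpha),Theta).
Eta and Gamma form a cherry on this tree, so they are sister taxa.

Gamma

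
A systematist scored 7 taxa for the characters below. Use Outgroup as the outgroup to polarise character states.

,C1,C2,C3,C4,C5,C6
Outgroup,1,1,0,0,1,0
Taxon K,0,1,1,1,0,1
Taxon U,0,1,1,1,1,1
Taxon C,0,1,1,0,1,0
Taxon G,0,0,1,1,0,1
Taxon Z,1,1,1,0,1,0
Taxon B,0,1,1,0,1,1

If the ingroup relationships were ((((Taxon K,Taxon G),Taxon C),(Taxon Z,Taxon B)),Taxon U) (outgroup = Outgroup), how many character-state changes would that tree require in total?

Map each character onto ((((Taxon K,Taxon G),Taxon C),(Taxon Z,Taxon B)),Taxon U) (rooted by Outgroup) and count the minimum state changes it requires (Fitch parsimony):
C1: 2; C2: 1; C3: 1; C4: 2; C5: 1; C6: 3.
Total tree length = 10.

10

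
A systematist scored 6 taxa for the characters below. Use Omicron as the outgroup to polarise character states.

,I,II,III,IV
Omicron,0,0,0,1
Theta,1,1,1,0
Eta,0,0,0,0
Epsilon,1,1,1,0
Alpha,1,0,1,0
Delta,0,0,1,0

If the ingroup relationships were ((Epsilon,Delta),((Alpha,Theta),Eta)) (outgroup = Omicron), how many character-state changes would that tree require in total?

7

Map each character onto ((Epsilon,Delta),((Alpha,Theta),Eta)) (rooted by Omicron) and count the minimum state changes it requires (Fitch parsimony):
I: 2; II: 2; III: 2; IV: 1.
Total tree length = 7.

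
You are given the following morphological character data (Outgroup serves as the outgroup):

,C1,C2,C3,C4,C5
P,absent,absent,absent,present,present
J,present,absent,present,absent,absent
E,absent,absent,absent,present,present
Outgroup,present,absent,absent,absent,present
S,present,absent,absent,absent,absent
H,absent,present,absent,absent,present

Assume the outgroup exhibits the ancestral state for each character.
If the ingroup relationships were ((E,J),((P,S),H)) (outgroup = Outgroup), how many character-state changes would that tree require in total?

9

Map each character onto ((E,J),((P,S),H)) (rooted by Outgroup) and count the minimum state changes it requires (Fitch parsimony):
C1: 3; C2: 1; C3: 1; C4: 2; C5: 2.
Total tree length = 9.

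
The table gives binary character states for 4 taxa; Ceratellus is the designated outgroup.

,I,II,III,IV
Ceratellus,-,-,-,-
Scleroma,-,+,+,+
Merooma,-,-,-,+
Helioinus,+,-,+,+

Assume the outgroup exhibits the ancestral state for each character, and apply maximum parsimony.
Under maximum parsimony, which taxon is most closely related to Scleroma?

The outgroup has state '-' for every character, so '+' is the derived state throughout.
I (derived state '+') is unique to Helioinus (autapomorphy; uninformative for grouping).
II: derived state '+' in Scleroma only — an autapomorphy, so it tells us nothing about relationships among taxa.
III: derived state '+' in Helioinus and Scleroma only — synapomorphy for {Helioinus, Scleroma}.
IV (derived state '+') is shared by all ingroup taxa — unites the whole ingroup.
Most parsimonious ingroup topology: ((Scleroma,Helioinus),Merooma).
Scleroma and Helioinus form a cherry on this tree, so they are sister taxa.

Helioinus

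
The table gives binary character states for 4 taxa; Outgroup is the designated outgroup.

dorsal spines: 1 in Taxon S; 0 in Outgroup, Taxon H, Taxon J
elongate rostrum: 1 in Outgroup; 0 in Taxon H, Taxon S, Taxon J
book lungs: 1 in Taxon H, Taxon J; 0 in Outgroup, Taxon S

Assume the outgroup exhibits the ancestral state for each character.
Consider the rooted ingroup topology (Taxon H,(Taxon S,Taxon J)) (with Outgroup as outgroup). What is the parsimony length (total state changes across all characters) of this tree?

4

Map each character onto (Taxon H,(Taxon S,Taxon J)) (rooted by Outgroup) and count the minimum state changes it requires (Fitch parsimony):
dorsal spines: 1; elongate rostrum: 1; book lungs: 2.
Total tree length = 4.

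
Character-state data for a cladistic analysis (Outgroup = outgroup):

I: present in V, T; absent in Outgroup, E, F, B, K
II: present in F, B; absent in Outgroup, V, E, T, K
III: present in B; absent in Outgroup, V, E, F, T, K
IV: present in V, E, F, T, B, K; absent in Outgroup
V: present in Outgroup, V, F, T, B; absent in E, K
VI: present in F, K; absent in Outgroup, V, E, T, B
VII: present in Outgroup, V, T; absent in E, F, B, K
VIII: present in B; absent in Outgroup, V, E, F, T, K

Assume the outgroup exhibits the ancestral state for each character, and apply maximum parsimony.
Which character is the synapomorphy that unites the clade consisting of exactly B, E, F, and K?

Character polarity is set by the outgroup: the derived state is whichever differs from the outgroup's state, so for V, VII the derived state is 'absent', and for the remaining characters it is 'present'.
I (derived state 'present') is shared by T and V — a synapomorphy uniting that clade.
II (derived state 'present') is shared by B and F — a synapomorphy uniting that clade.
III: derived state 'present' in B only — an autapomorphy, so it tells us nothing about relationships among taxa.
All ingroup taxa share the derived state 'present' for IV; it defines the ingroup but does not resolve relationships within it.
V (derived state 'absent') is shared by E and K — a synapomorphy uniting that clade.
VI groups F and K, which is incompatible with the clades supported by the remaining characters; treating it as convergent (homoplasy) costs fewer steps than any alternative tree.
VII: derived state 'absent' in B, E, F, and K only — synapomorphy for {B, E, F, K}.
VIII: derived state 'present' in B only — an autapomorphy, so it tells us nothing about relationships among taxa.
Most parsimonious ingroup topology: ((V,T),((E,K),(F,B))).
The clade {B, E, F, K} is supported by VII: its derived state 'absent' occurs in exactly those taxa and in no other taxon (including the outgroup).

VII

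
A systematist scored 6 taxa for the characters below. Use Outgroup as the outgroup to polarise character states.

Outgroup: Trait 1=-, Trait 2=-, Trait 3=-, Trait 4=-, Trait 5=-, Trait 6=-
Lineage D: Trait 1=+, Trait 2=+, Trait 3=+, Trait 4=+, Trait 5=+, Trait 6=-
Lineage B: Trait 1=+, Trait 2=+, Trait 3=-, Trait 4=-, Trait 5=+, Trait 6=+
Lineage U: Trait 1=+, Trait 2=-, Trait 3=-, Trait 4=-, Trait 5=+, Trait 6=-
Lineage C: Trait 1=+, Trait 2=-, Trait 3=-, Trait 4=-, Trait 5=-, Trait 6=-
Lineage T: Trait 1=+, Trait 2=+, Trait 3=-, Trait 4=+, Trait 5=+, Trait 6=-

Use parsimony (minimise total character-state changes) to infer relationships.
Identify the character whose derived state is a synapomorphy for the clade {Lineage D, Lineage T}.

Trait 4

The outgroup has state '-' for every character, so '+' is the derived state throughout.
All ingroup taxa share the derived state '+' for Trait 1; it defines the ingroup but does not resolve relationships within it.
Only Lineage B, Lineage D, and Lineage T show the derived state '+' for Trait 2, supporting them as a clade.
Trait 3 (derived state '+') is unique to Lineage D (autapomorphy; uninformative for grouping).
Trait 4: derived state '+' in Lineage D and Lineage T only — synapomorphy for {Lineage D, Lineage T}.
Trait 5 (derived state '+') is shared by Lineage B, Lineage D, Lineage T, and Lineage U — a synapomorphy uniting that clade.
Trait 6: derived state '+' in Lineage B only — an autapomorphy, so it tells us nothing about relationships among taxa.
Most parsimonious ingroup topology: ((((Lineage D,Lineage T),Lineage B),Lineage U),Lineage C).
The clade {Lineage D, Lineage T} is supported by Trait 4: its derived state '+' occurs in exactly those taxa and in no other taxon (including the outgroup).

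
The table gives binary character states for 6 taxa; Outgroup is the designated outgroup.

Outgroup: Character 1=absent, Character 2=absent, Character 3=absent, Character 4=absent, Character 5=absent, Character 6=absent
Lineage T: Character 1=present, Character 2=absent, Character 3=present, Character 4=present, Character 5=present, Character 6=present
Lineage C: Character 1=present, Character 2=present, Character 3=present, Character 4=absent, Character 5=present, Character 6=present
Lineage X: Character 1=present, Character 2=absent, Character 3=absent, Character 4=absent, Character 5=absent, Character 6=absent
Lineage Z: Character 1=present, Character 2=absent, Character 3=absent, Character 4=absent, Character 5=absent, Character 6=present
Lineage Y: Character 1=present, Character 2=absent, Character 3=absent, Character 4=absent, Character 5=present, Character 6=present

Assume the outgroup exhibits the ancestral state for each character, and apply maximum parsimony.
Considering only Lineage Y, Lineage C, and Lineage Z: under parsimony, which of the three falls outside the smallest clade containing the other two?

Lineage Z

The outgroup has state 'absent' for every character, so 'present' is the derived state throughout.
All ingroup taxa share the derived state 'present' for Character 1; it defines the ingroup but does not resolve relationships within it.
Character 2 (derived state 'present') is unique to Lineage C (autapomorphy; uninformative for grouping).
Only Lineage C and Lineage T show the derived state 'present' for Character 3, supporting them as a clade.
Character 4: derived state 'present' in Lineage T only — an autapomorphy, so it tells us nothing about relationships among taxa.
Character 5: derived state 'present' in Lineage C, Lineage T, and Lineage Y only — synapomorphy for {Lineage C, Lineage T, Lineage Y}.
Character 6 (derived state 'present') is shared by Lineage C, Lineage T, Lineage Y, and Lineage Z — a synapomorphy uniting that clade.
Most parsimonious ingroup topology: (((Lineage Y,(Lineage T,Lineage C)),Lineage Z),Lineage X).
Lineage Y and Lineage C share a more recent common ancestor with each other than either does with Lineage Z, so Lineage Z is the least closely related of the three.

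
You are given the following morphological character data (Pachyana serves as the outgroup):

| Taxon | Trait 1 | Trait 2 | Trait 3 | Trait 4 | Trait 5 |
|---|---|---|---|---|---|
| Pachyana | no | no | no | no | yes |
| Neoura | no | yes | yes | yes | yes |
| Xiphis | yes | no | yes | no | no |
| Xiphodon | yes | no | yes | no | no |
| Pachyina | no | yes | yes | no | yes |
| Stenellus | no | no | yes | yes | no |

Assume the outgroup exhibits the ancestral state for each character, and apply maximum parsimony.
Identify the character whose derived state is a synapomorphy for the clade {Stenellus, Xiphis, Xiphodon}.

Trait 5

Character polarity is set by the outgroup: the derived state is whichever differs from the outgroup's state, so for Trait 5 the derived state is 'no', and for the remaining characters it is 'yes'.
Trait 1: derived state 'yes' in Xiphis and Xiphodon only — synapomorphy for {Xiphis, Xiphodon}.
Trait 2 (derived state 'yes') is shared by Neoura and Pachyina — a synapomorphy uniting that clade.
Trait 3 (derived state 'yes') is shared by all ingroup taxa — unites the whole ingroup.
Trait 4 (state 'yes') occurs in Neoura and Stenellus but conflicts with the nesting implied by the other characters — most parsimoniously interpreted as homoplasy.
Only Stenellus, Xiphis, and Xiphodon show the derived state 'no' for Trait 5, supporting them as a clade.
Most parsimonious ingroup topology: ((Neoura,Pachyina),((Xiphis,Xiphodon),Stenellus)).
The clade {Stenellus, Xiphis, Xiphodon} is supported by Trait 5: its derived state 'no' occurs in exactly those taxa and in no other taxon (including the outgroup).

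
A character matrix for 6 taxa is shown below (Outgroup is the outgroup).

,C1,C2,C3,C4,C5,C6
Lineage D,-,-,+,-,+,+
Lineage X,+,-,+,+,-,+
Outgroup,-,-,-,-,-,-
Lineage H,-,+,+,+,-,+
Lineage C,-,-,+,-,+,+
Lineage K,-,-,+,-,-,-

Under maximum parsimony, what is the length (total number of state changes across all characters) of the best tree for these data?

The outgroup has state '-' for every character, so '+' is the derived state throughout.
C1 (derived state '+') is unique to Lineage X (autapomorphy; uninformative for grouping).
C2 (derived state '+') is unique to Lineage H (autapomorphy; uninformative for grouping).
All ingroup taxa share the derived state '+' for C3; it defines the ingroup but does not resolve relationships within it.
Only Lineage H and Lineage X show the derived state '+' for C4, supporting them as a clade.
Only Lineage C and Lineage D show the derived state '+' for C5, supporting them as a clade.
C6: derived state '+' in Lineage C, Lineage D, Lineage H, and Lineage X only — synapomorphy for {Lineage C, Lineage D, Lineage H, Lineage X}.
Most parsimonious ingroup topology: (((Lineage C,Lineage D),(Lineage H,Lineage X)),Lineage K).
Changes per character on this tree: C1: 1; C2: 1; C3: 1; C4: 1; C5: 1; C6: 1.
Total = 6.

6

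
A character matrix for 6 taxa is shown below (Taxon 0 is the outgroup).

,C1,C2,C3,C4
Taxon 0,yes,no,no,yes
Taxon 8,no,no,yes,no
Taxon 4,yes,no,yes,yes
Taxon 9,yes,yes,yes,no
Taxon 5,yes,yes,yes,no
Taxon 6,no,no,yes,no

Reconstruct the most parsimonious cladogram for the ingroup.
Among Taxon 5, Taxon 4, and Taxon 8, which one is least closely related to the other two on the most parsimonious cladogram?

Character polarity is set by the outgroup: the derived state is whichever differs from the outgroup's state, so for C1, C4 the derived state is 'no', and for the remaining characters it is 'yes'.
C1: derived state 'no' in Taxon 6 and Taxon 8 only — synapomorphy for {Taxon 6, Taxon 8}.
C2 (derived state 'yes') is shared by Taxon 5 and Taxon 9 — a synapomorphy uniting that clade.
C3 (derived state 'yes') is shared by all ingroup taxa — unites the whole ingroup.
C4 (derived state 'no') is shared by Taxon 5, Taxon 6, Taxon 8, and Taxon 9 — a synapomorphy uniting that clade.
Most parsimonious ingroup topology: (((Taxon 8,Taxon 6),(Taxon 9,Taxon 5)),Taxon 4).
Taxon 8 and Taxon 5 share a more recent common ancestor with each other than either does with Taxon 4, so Taxon 4 is the least closely related of the three.

Taxon 4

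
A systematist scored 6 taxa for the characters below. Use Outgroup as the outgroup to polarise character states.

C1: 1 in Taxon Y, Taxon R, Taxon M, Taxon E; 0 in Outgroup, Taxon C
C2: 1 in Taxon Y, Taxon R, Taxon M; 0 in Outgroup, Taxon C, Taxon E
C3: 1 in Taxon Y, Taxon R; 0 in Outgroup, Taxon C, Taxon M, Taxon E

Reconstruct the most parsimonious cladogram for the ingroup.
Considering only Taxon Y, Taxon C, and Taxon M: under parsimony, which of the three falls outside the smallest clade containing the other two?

The outgroup has state '0' for every character, so '1' is the derived state throughout.
C1: derived state '1' in Taxon E, Taxon M, Taxon R, and Taxon Y only — synapomorphy for {Taxon E, Taxon M, Taxon R, Taxon Y}.
C2: derived state '1' in Taxon M, Taxon R, and Taxon Y only — synapomorphy for {Taxon M, Taxon R, Taxon Y}.
C3: derived state '1' in Taxon R and Taxon Y only — synapomorphy for {Taxon R, Taxon Y}.
Most parsimonious ingroup topology: ((((Taxon Y,Taxon R),Taxon M),Taxon E),Taxon C).
Taxon Y and Taxon M share a more recent common ancestor with each other than either does with Taxon C, so Taxon C is the least closely related of the three.

Taxon C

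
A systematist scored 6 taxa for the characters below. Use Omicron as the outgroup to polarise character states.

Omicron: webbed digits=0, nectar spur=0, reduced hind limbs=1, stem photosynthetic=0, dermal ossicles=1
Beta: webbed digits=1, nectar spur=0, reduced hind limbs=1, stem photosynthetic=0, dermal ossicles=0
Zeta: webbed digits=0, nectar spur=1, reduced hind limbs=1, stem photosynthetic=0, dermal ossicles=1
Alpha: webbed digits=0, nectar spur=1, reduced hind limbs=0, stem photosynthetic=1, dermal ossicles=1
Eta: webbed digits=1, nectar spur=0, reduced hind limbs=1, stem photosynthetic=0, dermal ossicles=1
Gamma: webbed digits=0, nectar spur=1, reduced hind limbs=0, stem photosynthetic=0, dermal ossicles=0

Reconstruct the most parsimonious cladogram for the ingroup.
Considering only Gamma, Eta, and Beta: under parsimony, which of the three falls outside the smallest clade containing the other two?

Gamma

Character polarity is set by the outgroup: the derived state is whichever differs from the outgroup's state, so for reduced hind limbs, dermal ossicles the derived state is '0', and for the remaining characters it is '1'.
webbed digits: derived state '1' in Beta and Eta only — synapomorphy for {Beta, Eta}.
nectar spur (derived state '1') is shared by Alpha, Gamma, and Zeta — a synapomorphy uniting that clade.
reduced hind limbs (derived state '0') is shared by Alpha and Gamma — a synapomorphy uniting that clade.
stem photosynthetic (derived state '1') is unique to Alpha (autapomorphy; uninformative for grouping).
dermal ossicles (state '0') occurs in Beta and Gamma but conflicts with the nesting implied by the other characters — most parsimoniously interpreted as homoplasy.
Most parsimonious ingroup topology: ((Beta,Eta),(Zeta,(Alpha,Gamma))).
Beta and Eta share a more recent common ancestor with each other than either does with Gamma, so Gamma is the least closely related of the three.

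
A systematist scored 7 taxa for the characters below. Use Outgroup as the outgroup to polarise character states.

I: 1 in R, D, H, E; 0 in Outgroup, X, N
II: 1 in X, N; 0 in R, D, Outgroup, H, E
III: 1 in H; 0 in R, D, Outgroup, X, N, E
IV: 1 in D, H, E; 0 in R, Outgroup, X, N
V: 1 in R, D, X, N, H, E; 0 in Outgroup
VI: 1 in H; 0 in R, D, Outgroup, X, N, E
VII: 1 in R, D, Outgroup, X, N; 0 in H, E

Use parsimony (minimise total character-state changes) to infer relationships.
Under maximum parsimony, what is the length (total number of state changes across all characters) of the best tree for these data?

7

Character polarity is set by the outgroup: the derived state is whichever differs from the outgroup's state, so for VII the derived state is '0', and for the remaining characters it is '1'.
I (derived state '1') is shared by D, E, H, and R — a synapomorphy uniting that clade.
II: derived state '1' in N and X only — synapomorphy for {N, X}.
III (derived state '1') is unique to H (autapomorphy; uninformative for grouping).
Only D, E, and H show the derived state '1' for IV, supporting them as a clade.
All ingroup taxa share the derived state '1' for V; it defines the ingroup but does not resolve relationships within it.
VI: derived state '1' in H only — an autapomorphy, so it tells us nothing about relationships among taxa.
VII (derived state '0') is shared by E and H — a synapomorphy uniting that clade.
Most parsimonious ingroup topology: (((D,(E,H)),R),(X,N)).
Changes per character on this tree: I: 1; II: 1; III: 1; IV: 1; V: 1; VI: 1; VII: 1.
Total = 7.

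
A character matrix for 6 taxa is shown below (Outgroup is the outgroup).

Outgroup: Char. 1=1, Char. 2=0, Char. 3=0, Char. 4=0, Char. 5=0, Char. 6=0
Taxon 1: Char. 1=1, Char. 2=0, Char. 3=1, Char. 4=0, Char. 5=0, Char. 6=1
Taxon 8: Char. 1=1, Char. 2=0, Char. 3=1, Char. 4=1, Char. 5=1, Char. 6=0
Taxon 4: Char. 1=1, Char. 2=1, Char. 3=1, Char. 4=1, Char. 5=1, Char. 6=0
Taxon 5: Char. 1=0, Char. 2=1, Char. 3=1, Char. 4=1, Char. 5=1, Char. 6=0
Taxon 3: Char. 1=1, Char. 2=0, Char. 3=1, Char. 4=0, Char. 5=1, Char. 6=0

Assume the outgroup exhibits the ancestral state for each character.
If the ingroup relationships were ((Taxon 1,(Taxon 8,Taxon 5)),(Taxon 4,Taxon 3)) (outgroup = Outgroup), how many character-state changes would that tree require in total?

Map each character onto ((Taxon 1,(Taxon 8,Taxon 5)),(Taxon 4,Taxon 3)) (rooted by Outgroup) and count the minimum state changes it requires (Fitch parsimony):
Char. 1: 1; Char. 2: 2; Char. 3: 1; Char. 4: 2; Char. 5: 2; Char. 6: 1.
Total tree length = 9.

9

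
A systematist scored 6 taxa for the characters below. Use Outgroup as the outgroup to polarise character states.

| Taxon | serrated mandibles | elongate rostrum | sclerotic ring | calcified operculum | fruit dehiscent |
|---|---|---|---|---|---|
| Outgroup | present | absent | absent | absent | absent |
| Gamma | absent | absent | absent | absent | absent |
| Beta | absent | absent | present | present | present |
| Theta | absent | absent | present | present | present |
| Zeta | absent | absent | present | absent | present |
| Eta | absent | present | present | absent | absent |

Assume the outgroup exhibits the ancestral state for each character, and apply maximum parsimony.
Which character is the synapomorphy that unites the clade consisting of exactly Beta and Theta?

Character polarity is set by the outgroup: the derived state is whichever differs from the outgroup's state, so for serrated mandibles the derived state is 'absent', and for the remaining characters it is 'present'.
serrated mandibles (derived state 'absent') is shared by all ingroup taxa — unites the whole ingroup.
elongate rostrum: derived state 'present' in Eta only — an autapomorphy, so it tells us nothing about relationships among taxa.
sclerotic ring: derived state 'present' in Beta, Eta, Theta, and Zeta only — synapomorphy for {Beta, Eta, Theta, Zeta}.
Only Beta and Theta show the derived state 'present' for calcified operculum, supporting them as a clade.
fruit dehiscent (derived state 'present') is shared by Beta, Theta, and Zeta — a synapomorphy uniting that clade.
Most parsimonious ingroup topology: (Gamma,(((Beta,Theta),Zeta),Eta)).
The clade {Beta, Theta} is supported by calcified operculum: its derived state 'present' occurs in exactly those taxa and in no other taxon (including the outgroup).

calcified operculum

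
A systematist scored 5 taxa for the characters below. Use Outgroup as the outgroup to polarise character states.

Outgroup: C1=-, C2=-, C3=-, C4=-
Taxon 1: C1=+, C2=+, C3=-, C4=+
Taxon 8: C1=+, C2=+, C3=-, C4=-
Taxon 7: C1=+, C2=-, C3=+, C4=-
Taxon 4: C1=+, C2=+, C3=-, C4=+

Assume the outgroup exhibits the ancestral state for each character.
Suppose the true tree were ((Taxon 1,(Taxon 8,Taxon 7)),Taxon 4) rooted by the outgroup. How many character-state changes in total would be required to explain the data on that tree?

Map each character onto ((Taxon 1,(Taxon 8,Taxon 7)),Taxon 4) (rooted by Outgroup) and count the minimum state changes it requires (Fitch parsimony):
C1: 1; C2: 2; C3: 1; C4: 2.
Total tree length = 6.

6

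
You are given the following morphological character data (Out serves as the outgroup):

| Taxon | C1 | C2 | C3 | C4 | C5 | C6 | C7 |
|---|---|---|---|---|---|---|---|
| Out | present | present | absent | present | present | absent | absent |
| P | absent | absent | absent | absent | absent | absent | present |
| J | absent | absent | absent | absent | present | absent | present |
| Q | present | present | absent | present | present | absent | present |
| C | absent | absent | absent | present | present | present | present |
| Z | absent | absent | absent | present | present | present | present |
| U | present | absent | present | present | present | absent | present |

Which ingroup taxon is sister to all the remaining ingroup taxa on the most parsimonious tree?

Character polarity is set by the outgroup: the derived state is whichever differs from the outgroup's state, so for C1, C2, C4, C5 the derived state is 'absent', and for the remaining characters it is 'present'.
C1: derived state 'absent' in C, J, P, and Z only — synapomorphy for {C, J, P, Z}.
C2 (derived state 'absent') is shared by C, J, P, U, and Z — a synapomorphy uniting that clade.
C3: derived state 'present' in U only — an autapomorphy, so it tells us nothing about relationships among taxa.
Only J and P show the derived state 'absent' for C4, supporting them as a clade.
C5 (derived state 'absent') is unique to P (autapomorphy; uninformative for grouping).
C6 (derived state 'present') is shared by C and Z — a synapomorphy uniting that clade.
All ingroup taxa share the derived state 'present' for C7; it defines the ingroup but does not resolve relationships within it.
Most parsimonious ingroup topology: ((((P,J),(C,Z)),U),Q).
Q is sister to the clade containing all other ingroup taxa, so it is the earliest-diverging (most basal) ingroup lineage.

Q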